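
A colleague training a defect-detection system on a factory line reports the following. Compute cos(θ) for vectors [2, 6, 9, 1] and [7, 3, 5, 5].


A·B = 2·7 + 6·3 + 9·5 + 1·5 = 82
‖A‖ = √122 = 11.0454, ‖B‖ = √108 = 10.3923
cos = 82/(√122·√108) = 82/√13176 = 0.7144

0.7144


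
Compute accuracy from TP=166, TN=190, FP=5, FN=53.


Accuracy = (TP+TN)/(TP+TN+FP+FN)
= (166+190)/(414)
= 356/414 = 85.99%

85.99%


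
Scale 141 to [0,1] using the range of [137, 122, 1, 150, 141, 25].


min=1, max=150
(141-1)/(150-1) = 140/149 = 0.9396

0.9396


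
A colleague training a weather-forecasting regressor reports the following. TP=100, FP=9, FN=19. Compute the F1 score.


Precision = 100/109 = 0.9174
Recall = 100/119 = 0.8403
F1 = 2·P·R/(P+R) = 2·TP/(2·TP+FP+FN) = 200/(200+9+19) = 200/228 = 0.8772

0.8772


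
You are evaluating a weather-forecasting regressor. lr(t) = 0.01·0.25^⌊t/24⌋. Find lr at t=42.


n_drops = ⌊42/24⌋ = 1
lr = 0.01·0.25^1 = 0.01·0.25 = 0.0025

0.0025


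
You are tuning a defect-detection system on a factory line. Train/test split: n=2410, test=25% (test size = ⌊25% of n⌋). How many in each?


Test = ⌊2410·25/100⌋ = 602
Train = 2410 - 602 = 1808

Train: 1808, Test: 602


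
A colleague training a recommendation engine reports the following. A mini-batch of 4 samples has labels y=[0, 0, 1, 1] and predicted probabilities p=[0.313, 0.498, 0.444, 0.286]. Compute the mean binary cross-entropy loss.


L[0] = -ln(1-0.313) = -ln(0.687) = 0.3754
L[1] = -ln(1-0.498) = -ln(0.502) = 0.6892
L[2] = -ln(0.444) = 0.8119
L[3] = -ln(0.286) = 1.2518
mean = (0.3754 + 0.6892 + 0.8119 + 1.2518)/4 = 0.7821

0.7821


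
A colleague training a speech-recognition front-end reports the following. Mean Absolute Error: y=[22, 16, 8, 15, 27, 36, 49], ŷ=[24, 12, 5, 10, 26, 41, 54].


Absolute errors: |22-24|=2, |16-12|=4, |8-5|=3, |15-10|=5, |27-26|=1, |36-41|=5, |49-54|=5
Sum = 25
MAE = 25/7 = 25/7

25/7


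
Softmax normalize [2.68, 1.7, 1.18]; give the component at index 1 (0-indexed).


Exponentials: e^2.68=14.5851, e^1.7=5.4739, e^1.18=3.2544
Sum = 23.3134
Softmax = [0.6256, 0.2348, 0.1396]
p[1] = 5.4739/23.3134 = 0.2348

0.2348


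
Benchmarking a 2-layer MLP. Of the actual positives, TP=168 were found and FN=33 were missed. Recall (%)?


Recall = TP/(TP+FN)
= 168/(168+33)
= 168/201 = 83.58%

83.58%


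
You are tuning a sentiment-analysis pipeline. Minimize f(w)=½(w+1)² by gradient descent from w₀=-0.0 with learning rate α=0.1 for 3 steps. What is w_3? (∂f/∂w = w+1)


step 1: grad = 0+1 = 1; w = 0 - 0.1·(1) = -0.1
step 2: grad = -0.1+1 = 0.9; w = -0.1 - 0.1·(0.9) = -0.19
step 3: grad = -0.19+1 = 0.81; w = -0.19 - 0.1·(0.81) = -0.271

-0.271


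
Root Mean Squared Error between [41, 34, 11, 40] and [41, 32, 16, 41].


MSE = 30/4 = 7.5
RMSE = √(30/4) = 2.7386

2.7386


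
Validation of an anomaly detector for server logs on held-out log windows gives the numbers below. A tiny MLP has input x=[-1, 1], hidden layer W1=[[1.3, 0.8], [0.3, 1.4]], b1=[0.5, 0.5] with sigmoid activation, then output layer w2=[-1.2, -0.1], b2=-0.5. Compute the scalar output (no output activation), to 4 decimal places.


z1[0] = (1.3)·(-1) + (0.8)·(1) + 0.5 = 0.0
z1[1] = (0.3)·(-1) + (1.4)·(1) + 0.5 = 1.6
h = sigmoid(z1) = [0.5, 0.832]
output = (-1.2)·(0.5) + (-0.1)·(0.832) - 0.5 = -1.1832

-1.1832


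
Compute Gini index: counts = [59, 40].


Probabilities: [59/99, 40/99] ≈ [0.596, 0.404]
Σpᵢ² = (3481 + 1600)/99² = 5081/9801
Gini = 1 - Σpᵢ² = 1 - 5081/9801 = 0.4816

0.4816


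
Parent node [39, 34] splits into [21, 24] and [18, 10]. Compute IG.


Parent = [39, 34], H_parent = 0.9966
H_left = 0.9968 (n=45), H_right = 0.9403 (n=28)
H_children = (45/73)·0.9968 + (28/73)·0.9403 = 0.9751
IG = 0.9966 - 0.9751 = 0.0215

0.0215


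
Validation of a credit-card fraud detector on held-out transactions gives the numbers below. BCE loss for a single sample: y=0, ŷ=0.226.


BCE = -[y·ln(p) + (1-y)·ln(1-p)]
= -0 - 1·ln(1-0.226)
= -ln(0.774) = 0.2562

0.2562


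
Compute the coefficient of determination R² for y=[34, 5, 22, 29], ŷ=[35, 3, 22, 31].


ȳ = 22.5
SS_res = Σ(y-ŷ)² = 9
SS_tot = Σ(y-ȳ)² = 481
R² = 1 - SS_res/SS_tot = 1 - 0.0187 = 0.9813

0.9813


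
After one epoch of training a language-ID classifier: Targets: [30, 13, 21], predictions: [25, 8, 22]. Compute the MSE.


Squared errors: (30-25)²=25, (13-8)²=25, (21-22)²=1
Sum = 51
MSE = 51/3 = 17

17


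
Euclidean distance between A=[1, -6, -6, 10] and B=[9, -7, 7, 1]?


d = √((1-9)² + (-6+ 7)² + (-6-7)² + (10-1)²)
  = √(64 + 1 + 169 + 81)
  = √315 = 17.7482

17.7482


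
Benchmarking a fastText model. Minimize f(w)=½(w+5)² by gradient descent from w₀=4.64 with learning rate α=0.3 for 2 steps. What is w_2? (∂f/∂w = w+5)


step 1: grad = 4.64+5 = 9.64; w = 4.64 - 0.3·(9.64) = 1.748
step 2: grad = 1.748+5 = 6.748; w = 1.748 - 0.3·(6.748) = -0.2764

-0.2764


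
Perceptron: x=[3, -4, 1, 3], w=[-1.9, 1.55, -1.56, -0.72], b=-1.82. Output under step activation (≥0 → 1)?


z = (3)·(-1.9) + (-4)·(1.55) + (1)·(-1.56) + (3)·(-0.72) - 1.82
  = -17.44
step(z) = 0 (z<0)

0


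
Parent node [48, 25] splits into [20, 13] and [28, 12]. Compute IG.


Parent = [48, 25], H_parent = 0.9272
H_left = 0.9673 (n=33), H_right = 0.8813 (n=40)
H_children = (33/73)·0.9673 + (40/73)·0.8813 = 0.9202
IG = 0.9272 - 0.9202 = 0.007

0.007


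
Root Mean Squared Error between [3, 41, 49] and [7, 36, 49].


MSE = 41/3 = 13.6667
RMSE = √(41/3) = 3.6968

3.6968


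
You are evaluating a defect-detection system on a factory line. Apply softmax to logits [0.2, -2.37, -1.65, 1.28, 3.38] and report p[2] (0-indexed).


Exponentials: e^0.2=1.2214, e^-2.37=0.0935, e^-1.65=0.192, e^1.28=3.5966, e^3.38=29.3708
Sum = 34.4743
Softmax = [0.0354, 0.0027, 0.0056, 0.1043, 0.852]
p[2] = 0.192/34.4743 = 0.0056

0.0056


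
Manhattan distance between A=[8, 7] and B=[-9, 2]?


d = |8+ 9| + |7-2|
  = 17 + 5
  = 22

22


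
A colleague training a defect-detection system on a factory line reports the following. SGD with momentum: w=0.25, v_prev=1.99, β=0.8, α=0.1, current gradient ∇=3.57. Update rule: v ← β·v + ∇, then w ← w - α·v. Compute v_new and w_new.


v_new = 0.8·1.99 + 3.57 = 1.592 + 3.57 = 5.162
w_new = 0.25 - 0.1·5.162 = 0.25 - 0.5162 = -0.2662

v_new=5.162, w_new=-0.2662


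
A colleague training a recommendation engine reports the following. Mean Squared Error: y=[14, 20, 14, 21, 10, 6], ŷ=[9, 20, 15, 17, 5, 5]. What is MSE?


Squared errors: (14-9)²=25, (20-20)²=0, (14-15)²=1, (21-17)²=16, (10-5)²=25, (6-5)²=1
Sum = 68
MSE = 68/6 = 34/3

34/3


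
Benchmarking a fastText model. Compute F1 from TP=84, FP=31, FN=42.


Precision = 84/115 = 0.7304
Recall = 84/126 = 0.6667
F1 = 2·P·R/(P+R) = 2·TP/(2·TP+FP+FN) = 168/(168+31+42) = 168/241 = 0.6971

0.6971


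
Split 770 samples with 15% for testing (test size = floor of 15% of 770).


Test = ⌊770·15/100⌋ = 115
Train = 770 - 115 = 655

Train: 655, Test: 115


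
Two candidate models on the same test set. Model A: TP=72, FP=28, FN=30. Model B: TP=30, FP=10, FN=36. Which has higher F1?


Model A: P=72/100=0.72, R=72/102=0.7059, F1=2PR/(P+R)=2TP/(2TP+FP+FN)=144/202=0.7129
Model B: P=30/40=0.75, R=30/66=0.4545, F1=2PR/(P+R)=2TP/(2TP+FP+FN)=60/106=0.566
0.7129 > 0.566 → Model A

Model A


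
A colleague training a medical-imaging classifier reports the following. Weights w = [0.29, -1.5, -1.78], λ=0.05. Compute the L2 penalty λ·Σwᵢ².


‖w‖₂² = (0.29)² + (-1.5)² + (-1.78)²
     = 0.0841 + 2.25 + 3.1684
     = 5.5025
λ·‖w‖₂² = 0.05·5.5025 = 0.275125

0.275125


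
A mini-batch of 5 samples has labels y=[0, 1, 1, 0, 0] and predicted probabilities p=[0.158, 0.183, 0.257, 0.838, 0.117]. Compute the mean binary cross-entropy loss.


L[0] = -ln(1-0.158) = -ln(0.842) = 0.172
L[1] = -ln(0.183) = 1.6983
L[2] = -ln(0.257) = 1.3587
L[3] = -ln(1-0.838) = -ln(0.162) = 1.8202
L[4] = -ln(1-0.117) = -ln(0.883) = 0.1244
mean = (0.172 + 1.6983 + 1.3587 + 1.8202 + 0.1244)/5 = 1.0347

1.0347


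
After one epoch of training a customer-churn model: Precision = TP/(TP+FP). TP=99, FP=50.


Precision = TP/(TP+FP)
= 99/(99+50)
= 99/149 = 66.44%

66.44%


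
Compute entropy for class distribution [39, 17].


Probabilities: [39/56, 17/56] ≈ [0.6964, 0.3036]
H = -((39/56)·log₂(39/56) + (17/56)·log₂(17/56))
  = 0.8856 bits

0.8856 bits


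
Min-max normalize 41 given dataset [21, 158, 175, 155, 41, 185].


min=21, max=185
(41-21)/(185-21) = 20/164 = 0.122

0.122


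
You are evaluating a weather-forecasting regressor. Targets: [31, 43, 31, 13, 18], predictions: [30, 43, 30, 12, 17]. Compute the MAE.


Absolute errors: |31-30|=1, |43-43|=0, |31-30|=1, |13-12|=1, |18-17|=1
Sum = 4
MAE = 4/5 = 4/5

4/5


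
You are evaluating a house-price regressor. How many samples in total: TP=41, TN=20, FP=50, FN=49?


Total = TP + TN + FP + FN
= 41 + 20 + 50 + 49
= 160
(Predicted positive: 91, predicted negative: 69)

160


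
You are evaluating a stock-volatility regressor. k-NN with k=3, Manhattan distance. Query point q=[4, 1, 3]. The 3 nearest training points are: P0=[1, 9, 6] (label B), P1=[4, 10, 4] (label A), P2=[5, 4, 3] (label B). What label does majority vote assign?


d(q,P0) = 14  (label B)
d(q,P1) = 10  (label A)
d(q,P2) = 4  (label B)
Votes: A=1, B=2
Majority → B

B


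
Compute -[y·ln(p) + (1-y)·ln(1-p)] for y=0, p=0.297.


BCE = -[y·ln(p) + (1-y)·ln(1-p)]
= -0 - 1·ln(1-0.297)
= -ln(0.703) = 0.3524

0.3524


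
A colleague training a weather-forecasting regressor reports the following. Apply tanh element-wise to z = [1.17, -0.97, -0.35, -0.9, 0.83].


tanh(1.17) = 0.8243
tanh(-0.97) = -0.7487
tanh(-0.35) = -0.3364
tanh(-0.9) = -0.7163
tanh(0.83) = 0.6805
result = [0.8243, -0.7487, -0.3364, -0.7163, 0.6805]

[0.8243, -0.7487, -0.3364, -0.7163, 0.6805]


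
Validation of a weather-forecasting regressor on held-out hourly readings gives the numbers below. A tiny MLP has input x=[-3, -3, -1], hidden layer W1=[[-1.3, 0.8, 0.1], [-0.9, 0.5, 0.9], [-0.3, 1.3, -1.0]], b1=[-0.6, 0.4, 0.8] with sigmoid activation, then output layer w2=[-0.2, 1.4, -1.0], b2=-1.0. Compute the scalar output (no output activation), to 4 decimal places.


z1[0] = (-1.3)·(-3) + (0.8)·(-3) + (0.1)·(-1) - 0.6 = 0.8
z1[1] = (-0.9)·(-3) + (0.5)·(-3) + (0.9)·(-1) + 0.4 = 0.7
z1[2] = (-0.3)·(-3) + (1.3)·(-3) + (-1.0)·(-1) + 0.8 = -1.2
h = sigmoid(z1) = [0.69, 0.6682, 0.2315]
output = (-0.2)·(0.69) + (1.4)·(0.6682) + (-1.0)·(0.2315) - 1.0 = -0.434

-0.434


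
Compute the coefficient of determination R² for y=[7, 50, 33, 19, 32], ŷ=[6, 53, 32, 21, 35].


ȳ = 28.2
SS_res = Σ(y-ŷ)² = 24
SS_tot = Σ(y-ȳ)² = 1046.8
R² = 1 - SS_res/SS_tot = 1 - 0.0229 = 0.9771

0.9771


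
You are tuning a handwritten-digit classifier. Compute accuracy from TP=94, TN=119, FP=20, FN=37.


Accuracy = (TP+TN)/(TP+TN+FP+FN)
= (94+119)/(270)
= 213/270 = 78.89%

78.89%


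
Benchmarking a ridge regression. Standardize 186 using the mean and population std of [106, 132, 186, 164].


μ = 147, σ = 30.4795
z = (186 - 147)/30.4795 = 1.2795

1.2795


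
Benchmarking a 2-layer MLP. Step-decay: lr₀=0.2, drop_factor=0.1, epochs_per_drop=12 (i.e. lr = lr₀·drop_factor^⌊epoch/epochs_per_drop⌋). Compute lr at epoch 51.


n_drops = ⌊51/12⌋ = 4
lr = 0.2·0.1^4 = 0.2·0.0001 = 0.00002

0.00002


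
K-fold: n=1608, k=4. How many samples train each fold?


Fold size = 1608/4 = 402
Training per fold = 1608 - 402 = 1206

1206


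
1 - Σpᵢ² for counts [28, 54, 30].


Probabilities: [28/112, 54/112, 30/112] ≈ [0.25, 0.4821, 0.2679]
Σpᵢ² = (784 + 2916 + 900)/112² = 4600/12544
Gini = 1 - Σpᵢ² = 1 - 4600/12544 = 0.6333

0.6333


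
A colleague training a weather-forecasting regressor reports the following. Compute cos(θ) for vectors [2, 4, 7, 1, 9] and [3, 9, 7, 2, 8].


A·B = 2·3 + 4·9 + 7·7 + 1·2 + 9·8 = 165
‖A‖ = √151 = 12.2882, ‖B‖ = √207 = 14.3875
cos = 165/(√151·√207) = 165/√31257 = 0.9333

0.9333


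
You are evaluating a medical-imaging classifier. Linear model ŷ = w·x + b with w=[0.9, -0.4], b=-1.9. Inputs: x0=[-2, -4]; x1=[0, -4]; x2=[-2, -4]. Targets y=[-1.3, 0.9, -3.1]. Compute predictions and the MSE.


ŷ0 = (0.9)·(-2) + (-0.4)·(-4) - 1.9 = -2.1
ŷ1 = (0.9)·(0) + (-0.4)·(-4) - 1.9 = -0.3
ŷ2 = (0.9)·(-2) + (-0.4)·(-4) - 1.9 = -2.1
errors² = [0.64, 1.44, 1.0]
MSE = 3.0800/3 = 1.0267

1.0267


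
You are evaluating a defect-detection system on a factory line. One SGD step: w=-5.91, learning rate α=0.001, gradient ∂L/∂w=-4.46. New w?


w_new = w - α·∇
= -5.91 - 0.001·-4.46
= -5.91 + 0.00446
= -5.90554

-5.90554


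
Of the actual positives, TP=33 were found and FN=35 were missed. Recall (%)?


Recall = TP/(TP+FN)
= 33/(33+35)
= 33/68 = 48.53%

48.53%


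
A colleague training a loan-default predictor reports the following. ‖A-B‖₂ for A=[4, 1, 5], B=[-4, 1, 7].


d = √((4+ 4)² + (1-1)² + (5-7)²)
  = √(64 + 0 + 4)
  = √68 = 8.2462

8.2462


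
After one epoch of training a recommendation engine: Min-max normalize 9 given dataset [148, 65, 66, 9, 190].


min=9, max=190
(9-9)/(190-9) = 0/181 = 0.0

0.0


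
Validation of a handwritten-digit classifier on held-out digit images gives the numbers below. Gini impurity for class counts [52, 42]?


Probabilities: [52/94, 42/94] ≈ [0.5532, 0.4468]
Σpᵢ² = (2704 + 1764)/94² = 4468/8836
Gini = 1 - Σpᵢ² = 1 - 4468/8836 = 0.4943

0.4943


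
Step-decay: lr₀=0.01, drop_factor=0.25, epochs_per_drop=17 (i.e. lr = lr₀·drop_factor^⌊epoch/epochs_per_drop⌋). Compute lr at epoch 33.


n_drops = ⌊33/17⌋ = 1
lr = 0.01·0.25^1 = 0.01·0.25 = 0.0025

0.0025


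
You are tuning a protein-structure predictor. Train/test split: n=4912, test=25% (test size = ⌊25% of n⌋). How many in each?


Test = ⌊4912·25/100⌋ = 1228
Train = 4912 - 1228 = 3684

Train: 3684, Test: 1228


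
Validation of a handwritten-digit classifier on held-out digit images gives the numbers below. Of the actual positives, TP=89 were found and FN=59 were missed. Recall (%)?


Recall = TP/(TP+FN)
= 89/(89+59)
= 89/148 = 60.14%

60.14%


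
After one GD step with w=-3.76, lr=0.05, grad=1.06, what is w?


w_new = w - α·∇
= -3.76 - 0.05·1.06
= -3.76 - 0.053
= -3.813

-3.813


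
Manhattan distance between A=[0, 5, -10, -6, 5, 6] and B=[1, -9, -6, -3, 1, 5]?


d = |0-1| + |5+ 9| + |-10+ 6| + |-6+ 3| + |5-1| + |6-5|
  = 1 + 14 + 4 + 3 + 4 + 1
  = 27

27


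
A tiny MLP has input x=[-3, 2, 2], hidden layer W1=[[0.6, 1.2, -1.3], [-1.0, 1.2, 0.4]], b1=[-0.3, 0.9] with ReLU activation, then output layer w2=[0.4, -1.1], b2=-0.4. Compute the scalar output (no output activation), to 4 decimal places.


z1[0] = (0.6)·(-3) + (1.2)·(2) + (-1.3)·(2) - 0.3 = -2.3
z1[1] = (-1.0)·(-3) + (1.2)·(2) + (0.4)·(2) + 0.9 = 7.1
h = ReLU(z1) = [0.0, 7.1]
output = (0.4)·(0.0) + (-1.1)·(7.1) - 0.4 = -8.21

-8.21


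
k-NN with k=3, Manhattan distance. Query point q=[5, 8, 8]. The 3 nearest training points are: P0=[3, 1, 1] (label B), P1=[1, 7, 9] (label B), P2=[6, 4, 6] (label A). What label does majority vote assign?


d(q,P0) = 16  (label B)
d(q,P1) = 6  (label B)
d(q,P2) = 7  (label A)
Votes: A=1, B=2
Majority → B

B


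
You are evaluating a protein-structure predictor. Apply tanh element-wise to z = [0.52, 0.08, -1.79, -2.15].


tanh(0.52) = 0.4777
tanh(0.08) = 0.0798
tanh(-1.79) = -0.9458
tanh(-2.15) = -0.9732
result = [0.4777, 0.0798, -0.9458, -0.9732]

[0.4777, 0.0798, -0.9458, -0.9732]


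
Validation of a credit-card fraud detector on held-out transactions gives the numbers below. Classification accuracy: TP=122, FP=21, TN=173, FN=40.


Accuracy = (TP+TN)/(TP+TN+FP+FN)
= (122+173)/(356)
= 295/356 = 82.87%

82.87%


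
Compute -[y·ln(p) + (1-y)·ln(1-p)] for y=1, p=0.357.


BCE = -[y·ln(p) + (1-y)·ln(1-p)]
= -1·ln(0.357) - 0
= -ln(0.357) = 1.03

1.03


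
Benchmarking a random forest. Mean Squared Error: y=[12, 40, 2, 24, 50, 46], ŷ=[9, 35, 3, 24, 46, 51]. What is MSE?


Squared errors: (12-9)²=9, (40-35)²=25, (2-3)²=1, (24-24)²=0, (50-46)²=16, (46-51)²=25
Sum = 76
MSE = 76/6 = 38/3

38/3


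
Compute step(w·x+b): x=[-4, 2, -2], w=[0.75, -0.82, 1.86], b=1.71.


z = (-4)·(0.75) + (2)·(-0.82) + (-2)·(1.86) + 1.71
  = -6.65
step(z) = 0 (z<0)

0


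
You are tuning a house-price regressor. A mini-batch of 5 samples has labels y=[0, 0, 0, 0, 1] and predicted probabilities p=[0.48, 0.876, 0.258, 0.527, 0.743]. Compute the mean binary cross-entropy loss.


L[0] = -ln(1-0.48) = -ln(0.52) = 0.6539
L[1] = -ln(1-0.876) = -ln(0.124) = 2.0875
L[2] = -ln(1-0.258) = -ln(0.742) = 0.2984
L[3] = -ln(1-0.527) = -ln(0.473) = 0.7487
L[4] = -ln(0.743) = 0.2971
mean = (0.6539 + 2.0875 + 0.2984 + 0.7487 + 0.2971)/5 = 0.8171

0.8171


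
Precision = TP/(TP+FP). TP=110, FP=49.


Precision = TP/(TP+FP)
= 110/(110+49)
= 110/159 = 69.18%

69.18%


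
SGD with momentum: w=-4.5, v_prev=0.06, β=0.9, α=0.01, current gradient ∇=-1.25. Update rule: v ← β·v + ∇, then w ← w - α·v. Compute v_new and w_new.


v_new = 0.9·0.06 - 1.25 = 0.054 - 1.25 = -1.196
w_new = -4.5 - 0.01·-1.196 = -4.5 + 0.01196 = -4.48804

v_new=-1.196, w_new=-4.48804


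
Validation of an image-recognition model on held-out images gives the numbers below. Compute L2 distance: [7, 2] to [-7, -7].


d = √((7+ 7)² + (2+ 7)²)
  = √(196 + 81)
  = √277 = 16.6433

16.6433


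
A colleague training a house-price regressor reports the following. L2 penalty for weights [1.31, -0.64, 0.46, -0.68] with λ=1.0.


‖w‖₂² = (1.31)² + (-0.64)² + (0.46)² + (-0.68)²
     = 1.7161 + 0.4096 + 0.2116 + 0.4624
     = 2.7997
λ·‖w‖₂² = 1.0·2.7997 = 2.7997

2.7997


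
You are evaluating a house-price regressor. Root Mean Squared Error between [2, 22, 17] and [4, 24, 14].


MSE = 17/3 = 5.6667
RMSE = √(17/3) = 2.3805

2.3805


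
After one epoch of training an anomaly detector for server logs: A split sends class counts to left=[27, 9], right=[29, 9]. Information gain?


Parent = [56, 18], H_parent = 0.8004
H_left = 0.8113 (n=36), H_right = 0.7897 (n=38)
H_children = (36/74)·0.8113 + (38/74)·0.7897 = 0.8002
IG = 0.8004 - 0.8002 = 0.0002

0.0002


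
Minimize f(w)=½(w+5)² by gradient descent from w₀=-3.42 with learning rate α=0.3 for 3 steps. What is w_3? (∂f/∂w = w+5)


step 1: grad = -3.42+5 = 1.58; w = -3.42 - 0.3·(1.58) = -3.894
step 2: grad = -3.894+5 = 1.106; w = -3.894 - 0.3·(1.106) = -4.2258
step 3: grad = -4.2258+5 = 0.7742; w = -4.2258 - 0.3·(0.7742) = -4.45806

-4.45806


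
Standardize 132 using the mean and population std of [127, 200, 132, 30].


μ = 122.25, σ = 60.5656
z = (132 - 122.25)/60.5656 = 0.161

0.161


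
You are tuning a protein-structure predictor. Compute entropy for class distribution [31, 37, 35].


Probabilities: [31/103, 37/103, 35/103] ≈ [0.301, 0.3592, 0.3398]
H = -((31/103)·log₂(31/103) + (37/103)·log₂(37/103) + (35/103)·log₂(35/103))
  = 1.5811 bits

1.5811 bits


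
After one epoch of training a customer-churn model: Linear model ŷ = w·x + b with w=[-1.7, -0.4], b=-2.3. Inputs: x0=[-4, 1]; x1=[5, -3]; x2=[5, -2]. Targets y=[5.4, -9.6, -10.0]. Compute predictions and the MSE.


ŷ0 = (-1.7)·(-4) + (-0.4)·(1) - 2.3 = 4.1
ŷ1 = (-1.7)·(5) + (-0.4)·(-3) - 2.3 = -9.6
ŷ2 = (-1.7)·(5) + (-0.4)·(-2) - 2.3 = -10.0
errors² = [1.69, 0.0, 0.0]
MSE = 1.6900/3 = 0.5633

0.5633


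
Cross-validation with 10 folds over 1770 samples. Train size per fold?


Fold size = 1770/10 = 177
Training per fold = 1770 - 177 = 1593

1593


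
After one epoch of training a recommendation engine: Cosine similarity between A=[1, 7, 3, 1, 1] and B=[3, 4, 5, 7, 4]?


A·B = 1·3 + 7·4 + 3·5 + 1·7 + 1·4 = 57
‖A‖ = √61 = 7.8102, ‖B‖ = √115 = 10.7238
cos = 57/(√61·√115) = 57/√7015 = 0.6806

0.6806


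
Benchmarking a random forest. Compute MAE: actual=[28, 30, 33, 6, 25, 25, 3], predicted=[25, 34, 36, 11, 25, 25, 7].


Absolute errors: |28-25|=3, |30-34|=4, |33-36|=3, |6-11|=5, |25-25|=0, |25-25|=0, |3-7|=4
Sum = 19
MAE = 19/7 = 19/7

19/7


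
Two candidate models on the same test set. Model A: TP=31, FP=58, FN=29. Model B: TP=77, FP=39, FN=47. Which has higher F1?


Model A: P=31/89=0.3483, R=31/60=0.5167, F1=2PR/(P+R)=2TP/(2TP+FP+FN)=62/149=0.4161
Model B: P=77/116=0.6638, R=77/124=0.621, F1=2PR/(P+R)=2TP/(2TP+FP+FN)=154/240=0.6417
0.4161 < 0.6417 → Model B

Model B


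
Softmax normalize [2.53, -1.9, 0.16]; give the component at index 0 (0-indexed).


Exponentials: e^2.53=12.5535, e^-1.9=0.1496, e^0.16=1.1735
Sum = 13.8766
Softmax = [0.9047, 0.0108, 0.0846]
p[0] = 12.5535/13.8766 = 0.9047

0.9047


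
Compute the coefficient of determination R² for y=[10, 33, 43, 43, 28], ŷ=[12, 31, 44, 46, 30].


ȳ = 31.4
SS_res = Σ(y-ŷ)² = 22
SS_tot = Σ(y-ȳ)² = 741.2
R² = 1 - SS_res/SS_tot = 1 - 0.0297 = 0.9703

0.9703


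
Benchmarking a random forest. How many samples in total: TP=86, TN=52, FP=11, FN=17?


Total = TP + TN + FP + FN
= 86 + 52 + 11 + 17
= 166
(Predicted positive: 97, predicted negative: 69)

166


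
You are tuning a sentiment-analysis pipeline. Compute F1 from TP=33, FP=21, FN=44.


Precision = 33/54 = 0.6111
Recall = 33/77 = 0.4286
F1 = 2·P·R/(P+R) = 2·TP/(2·TP+FP+FN) = 66/(66+21+44) = 66/131 = 0.5038

0.5038


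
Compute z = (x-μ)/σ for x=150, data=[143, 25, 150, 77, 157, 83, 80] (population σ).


μ = 102.1429, σ = 45.3697
z = (150 - 102.1429)/45.3697 = 1.0548

1.0548


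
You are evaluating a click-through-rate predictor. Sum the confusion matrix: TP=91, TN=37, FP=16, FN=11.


Total = TP + TN + FP + FN
= 91 + 37 + 16 + 11
= 155
(Predicted positive: 107, predicted negative: 48)

155


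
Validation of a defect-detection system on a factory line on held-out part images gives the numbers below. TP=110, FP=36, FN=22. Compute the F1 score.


Precision = 110/146 = 0.7534
Recall = 110/132 = 0.8333
F1 = 2·P·R/(P+R) = 2·TP/(2·TP+FP+FN) = 220/(220+36+22) = 220/278 = 0.7914

0.7914


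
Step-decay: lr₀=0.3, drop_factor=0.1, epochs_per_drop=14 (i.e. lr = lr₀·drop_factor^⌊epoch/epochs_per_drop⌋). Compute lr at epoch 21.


n_drops = ⌊21/14⌋ = 1
lr = 0.3·0.1^1 = 0.3·0.1 = 0.03

0.03


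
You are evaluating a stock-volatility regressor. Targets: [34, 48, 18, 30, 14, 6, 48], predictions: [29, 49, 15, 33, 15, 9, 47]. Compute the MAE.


Absolute errors: |34-29|=5, |48-49|=1, |18-15|=3, |30-33|=3, |14-15|=1, |6-9|=3, |48-47|=1
Sum = 17
MAE = 17/7 = 17/7

17/7


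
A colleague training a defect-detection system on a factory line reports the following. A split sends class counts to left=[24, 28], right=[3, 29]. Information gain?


Parent = [27, 57], H_parent = 0.9059
H_left = 0.9957 (n=52), H_right = 0.4489 (n=32)
H_children = (52/84)·0.9957 + (32/84)·0.4489 = 0.7874
IG = 0.9059 - 0.7874 = 0.1185

0.1185


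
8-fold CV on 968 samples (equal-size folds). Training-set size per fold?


Fold size = 968/8 = 121
Training per fold = 968 - 121 = 847

847


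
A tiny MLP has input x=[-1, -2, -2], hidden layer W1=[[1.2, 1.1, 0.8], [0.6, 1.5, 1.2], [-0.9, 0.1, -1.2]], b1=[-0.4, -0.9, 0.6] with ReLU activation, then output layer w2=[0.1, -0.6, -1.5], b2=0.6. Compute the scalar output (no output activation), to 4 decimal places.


z1[0] = (1.2)·(-1) + (1.1)·(-2) + (0.8)·(-2) - 0.4 = -5.4
z1[1] = (0.6)·(-1) + (1.5)·(-2) + (1.2)·(-2) - 0.9 = -6.9
z1[2] = (-0.9)·(-1) + (0.1)·(-2) + (-1.2)·(-2) + 0.6 = 3.7
h = ReLU(z1) = [0.0, 0.0, 3.7]
output = (0.1)·(0.0) + (-0.6)·(0.0) + (-1.5)·(3.7) + 0.6 = -4.95

-4.95


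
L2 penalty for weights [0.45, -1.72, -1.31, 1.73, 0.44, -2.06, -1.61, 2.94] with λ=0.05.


‖w‖₂² = (0.45)² + (-1.72)² + (-1.31)² + (1.73)² + (0.44)² + (-2.06)² + (-1.61)² + (2.94)²
     = 0.2025 + 2.9584 + 1.7161 + 2.9929 + 0.1936 + 4.2436 + 2.5921 + 8.6436
     = 23.5428
λ·‖w‖₂² = 0.05·23.5428 = 1.17714

1.17714


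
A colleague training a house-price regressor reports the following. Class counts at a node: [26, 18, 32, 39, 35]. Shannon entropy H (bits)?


Probabilities: [26/150, 18/150, 32/150, 39/150, 35/150] ≈ [0.1733, 0.12, 0.2133, 0.26, 0.2333]
H = -((26/150)·log₂(26/150) + (18/150)·log₂(18/150) + (32/150)·log₂(32/150) + (39/150)·log₂(39/150) + (35/150)·log₂(35/150))
  = 2.276 bits

2.276 bits


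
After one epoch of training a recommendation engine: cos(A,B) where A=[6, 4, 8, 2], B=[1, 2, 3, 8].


A·B = 6·1 + 4·2 + 8·3 + 2·8 = 54
‖A‖ = √120 = 10.9545, ‖B‖ = √78 = 8.8318
cos = 54/(√120·√78) = 54/√9360 = 0.5582

0.5582


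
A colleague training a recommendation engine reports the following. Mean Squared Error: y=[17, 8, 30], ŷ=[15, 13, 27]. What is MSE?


Squared errors: (17-15)²=4, (8-13)²=25, (30-27)²=9
Sum = 38
MSE = 38/3 = 38/3

38/3


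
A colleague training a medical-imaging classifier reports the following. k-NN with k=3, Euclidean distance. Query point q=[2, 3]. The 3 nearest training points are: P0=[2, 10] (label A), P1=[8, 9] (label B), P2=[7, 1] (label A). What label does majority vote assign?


d(q,P0) = 7.0  (label A)
d(q,P1) = 8.4853  (label B)
d(q,P2) = 5.3852  (label A)
Votes: A=2, B=1
Majority → A

A


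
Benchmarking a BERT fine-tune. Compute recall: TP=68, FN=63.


Recall = TP/(TP+FN)
= 68/(68+63)
= 68/131 = 51.91%

51.91%


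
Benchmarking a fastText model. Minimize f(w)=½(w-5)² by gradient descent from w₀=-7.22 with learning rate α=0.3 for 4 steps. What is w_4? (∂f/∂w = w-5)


step 1: grad = -7.22-5 = -12.22; w = -7.22 - 0.3·(-12.22) = -3.554
step 2: grad = -3.554-5 = -8.554; w = -3.554 - 0.3·(-8.554) = -0.9878
step 3: grad = -0.9878-5 = -5.9878; w = -0.9878 - 0.3·(-5.9878) = 0.80854
step 4: grad = 0.80854-5 = -4.19146; w = 0.80854 - 0.3·(-4.19146) = 2.065978

2.065978


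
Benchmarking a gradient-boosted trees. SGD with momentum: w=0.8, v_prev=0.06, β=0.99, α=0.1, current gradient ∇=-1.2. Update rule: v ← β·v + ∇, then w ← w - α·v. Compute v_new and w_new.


v_new = 0.99·0.06 - 1.2 = 0.0594 - 1.2 = -1.1406
w_new = 0.8 - 0.1·-1.1406 = 0.8 + 0.11406 = 0.91406

v_new=-1.1406, w_new=0.91406


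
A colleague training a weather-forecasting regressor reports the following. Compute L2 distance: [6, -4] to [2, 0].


d = √((6-2)² + (-4-0)²)
  = √(16 + 16)
  = √32 = 5.6569

5.6569


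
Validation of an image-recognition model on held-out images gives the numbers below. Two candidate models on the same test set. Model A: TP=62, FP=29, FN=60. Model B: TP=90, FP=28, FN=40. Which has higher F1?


Model A: P=62/91=0.6813, R=62/122=0.5082, F1=2PR/(P+R)=2TP/(2TP+FP+FN)=124/213=0.5822
Model B: P=90/118=0.7627, R=90/130=0.6923, F1=2PR/(P+R)=2TP/(2TP+FP+FN)=180/248=0.7258
0.5822 < 0.7258 → Model B

Model B


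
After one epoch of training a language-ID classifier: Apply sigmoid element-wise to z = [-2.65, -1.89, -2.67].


σ(-2.65) = 1/(1+e^2.65) = 0.066
σ(-1.89) = 1/(1+e^1.89) = 0.1312
σ(-2.67) = 1/(1+e^2.67) = 0.0648
result = [0.066, 0.1312, 0.0648]

[0.066, 0.1312, 0.0648]


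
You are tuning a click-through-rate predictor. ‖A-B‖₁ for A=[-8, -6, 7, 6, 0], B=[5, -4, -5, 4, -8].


d = |-8-5| + |-6+ 4| + |7+ 5| + |6-4| + |0+ 8|
  = 13 + 2 + 12 + 2 + 8
  = 37

37


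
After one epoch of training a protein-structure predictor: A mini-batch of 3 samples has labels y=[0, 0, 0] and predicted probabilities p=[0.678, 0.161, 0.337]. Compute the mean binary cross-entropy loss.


L[0] = -ln(1-0.678) = -ln(0.322) = 1.1332
L[1] = -ln(1-0.161) = -ln(0.839) = 0.1755
L[2] = -ln(1-0.337) = -ln(0.663) = 0.411
mean = (1.1332 + 0.1755 + 0.411)/3 = 0.5732

0.5732


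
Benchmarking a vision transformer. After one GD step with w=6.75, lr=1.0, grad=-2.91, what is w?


w_new = w - α·∇
= 6.75 - 1.0·-2.91
= 6.75 + 2.91
= 9.66

9.66


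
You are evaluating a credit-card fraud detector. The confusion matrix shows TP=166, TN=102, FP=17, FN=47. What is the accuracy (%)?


Accuracy = (TP+TN)/(TP+TN+FP+FN)
= (166+102)/(332)
= 268/332 = 80.72%

80.72%


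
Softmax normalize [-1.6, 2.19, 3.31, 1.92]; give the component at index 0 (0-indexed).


Exponentials: e^-1.6=0.2019, e^2.19=8.9352, e^3.31=27.3851, e^1.92=6.821
Sum = 43.3432
Softmax = [0.0047, 0.2062, 0.6318, 0.1574]
p[0] = 0.2019/43.3432 = 0.0047

0.0047


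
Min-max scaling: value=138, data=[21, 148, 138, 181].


min=21, max=181
(138-21)/(181-21) = 117/160 = 0.7312

0.7312


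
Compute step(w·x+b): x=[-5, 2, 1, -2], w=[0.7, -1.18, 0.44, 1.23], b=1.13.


z = (-5)·(0.7) + (2)·(-1.18) + (1)·(0.44) + (-2)·(1.23) + 1.13
  = -6.75
step(z) = 0 (z<0)

0


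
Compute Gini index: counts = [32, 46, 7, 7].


Probabilities: [32/92, 46/92, 7/92, 7/92] ≈ [0.3478, 0.5, 0.0761, 0.0761]
Σpᵢ² = (1024 + 2116 + 49 + 49)/92² = 3238/8464
Gini = 1 - Σpᵢ² = 1 - 3238/8464 = 0.6174

0.6174


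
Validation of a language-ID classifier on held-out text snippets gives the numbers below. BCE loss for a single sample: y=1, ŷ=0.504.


BCE = -[y·ln(p) + (1-y)·ln(1-p)]
= -1·ln(0.504) - 0
= -ln(0.504) = 0.6852

0.6852


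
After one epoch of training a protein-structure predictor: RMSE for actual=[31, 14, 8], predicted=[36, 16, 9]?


MSE = 30/3 = 10
RMSE = √(30/3) = 3.1623

3.1623


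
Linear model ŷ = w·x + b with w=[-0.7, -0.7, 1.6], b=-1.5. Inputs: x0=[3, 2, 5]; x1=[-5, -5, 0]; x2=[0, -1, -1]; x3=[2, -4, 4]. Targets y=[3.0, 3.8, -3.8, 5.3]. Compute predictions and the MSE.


ŷ0 = (-0.7)·(3) + (-0.7)·(2) + (1.6)·(5) - 1.5 = 3.0
ŷ1 = (-0.7)·(-5) + (-0.7)·(-5) + (1.6)·(0) - 1.5 = 5.5
ŷ2 = (-0.7)·(0) + (-0.7)·(-1) + (1.6)·(-1) - 1.5 = -2.4
ŷ3 = (-0.7)·(2) + (-0.7)·(-4) + (1.6)·(4) - 1.5 = 6.3
errors² = [0.0, 2.89, 1.96, 1.0]
MSE = 5.8500/4 = 1.4625

1.4625


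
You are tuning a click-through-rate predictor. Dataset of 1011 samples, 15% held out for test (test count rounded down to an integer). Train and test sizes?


Test = ⌊1011·15/100⌋ = 151
Train = 1011 - 151 = 860

Train: 860, Test: 151


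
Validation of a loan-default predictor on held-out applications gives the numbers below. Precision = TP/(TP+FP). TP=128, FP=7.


Precision = TP/(TP+FP)
= 128/(128+7)
= 128/135 = 94.81%

94.81%


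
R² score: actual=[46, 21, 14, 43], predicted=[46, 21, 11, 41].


ȳ = 31
SS_res = Σ(y-ŷ)² = 13
SS_tot = Σ(y-ȳ)² = 758
R² = 1 - SS_res/SS_tot = 1 - 0.0172 = 0.9828

0.9828


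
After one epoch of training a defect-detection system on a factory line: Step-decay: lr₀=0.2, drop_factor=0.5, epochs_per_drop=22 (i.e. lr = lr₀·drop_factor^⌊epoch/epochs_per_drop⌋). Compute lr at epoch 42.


n_drops = ⌊42/22⌋ = 1
lr = 0.2·0.5^1 = 0.2·0.5 = 0.1

0.1


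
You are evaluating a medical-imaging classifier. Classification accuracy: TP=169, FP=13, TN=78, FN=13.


Accuracy = (TP+TN)/(TP+TN+FP+FN)
= (169+78)/(273)
= 247/273 = 90.48%

90.48%


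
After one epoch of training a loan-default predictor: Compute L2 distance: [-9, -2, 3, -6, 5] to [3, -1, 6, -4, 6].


d = √((-9-3)² + (-2+ 1)² + (3-6)² + (-6+ 4)² + (5-6)²)
  = √(144 + 1 + 9 + 4 + 1)
  = √159 = 12.6095

12.6095


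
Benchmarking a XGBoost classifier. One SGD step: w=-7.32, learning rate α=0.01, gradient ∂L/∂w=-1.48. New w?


w_new = w - α·∇
= -7.32 - 0.01·-1.48
= -7.32 + 0.0148
= -7.3052

-7.3052


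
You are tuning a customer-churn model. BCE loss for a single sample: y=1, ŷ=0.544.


BCE = -[y·ln(p) + (1-y)·ln(1-p)]
= -1·ln(0.544) - 0
= -ln(0.544) = 0.6088

0.6088


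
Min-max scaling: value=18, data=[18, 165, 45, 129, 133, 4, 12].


min=4, max=165
(18-4)/(165-4) = 14/161 = 0.087

0.087


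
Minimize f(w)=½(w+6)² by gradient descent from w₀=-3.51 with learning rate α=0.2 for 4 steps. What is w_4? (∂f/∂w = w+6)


step 1: grad = -3.51+6 = 2.49; w = -3.51 - 0.2·(2.49) = -4.008
step 2: grad = -4.008+6 = 1.992; w = -4.008 - 0.2·(1.992) = -4.4064
step 3: grad = -4.4064+6 = 1.5936; w = -4.4064 - 0.2·(1.5936) = -4.72512
step 4: grad = -4.72512+6 = 1.27488; w = -4.72512 - 0.2·(1.27488) = -4.980096

-4.980096


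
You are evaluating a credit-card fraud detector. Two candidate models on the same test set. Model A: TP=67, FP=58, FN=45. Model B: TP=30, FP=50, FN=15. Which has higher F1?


Model A: P=67/125=0.536, R=67/112=0.5982, F1=2PR/(P+R)=2TP/(2TP+FP+FN)=134/237=0.5654
Model B: P=30/80=0.375, R=30/45=0.6667, F1=2PR/(P+R)=2TP/(2TP+FP+FN)=60/125=0.48
0.5654 > 0.48 → Model A

Model A


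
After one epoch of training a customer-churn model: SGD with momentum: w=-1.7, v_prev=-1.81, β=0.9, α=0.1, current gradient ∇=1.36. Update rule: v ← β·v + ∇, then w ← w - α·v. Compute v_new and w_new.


v_new = 0.9·-1.81 + 1.36 = -1.629 + 1.36 = -0.269
w_new = -1.7 - 0.1·-0.269 = -1.7 + 0.0269 = -1.6731

v_new=-0.269, w_new=-1.6731


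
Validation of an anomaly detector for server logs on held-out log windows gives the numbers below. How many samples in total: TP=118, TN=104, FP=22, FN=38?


Total = TP + TN + FP + FN
= 118 + 104 + 22 + 38
= 282
(Predicted positive: 140, predicted negative: 142)

282


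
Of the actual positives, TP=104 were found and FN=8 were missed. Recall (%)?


Recall = TP/(TP+FN)
= 104/(104+8)
= 104/112 = 92.86%

92.86%


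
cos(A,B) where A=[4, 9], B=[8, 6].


A·B = 4·8 + 9·6 = 86
‖A‖ = √97 = 9.8489, ‖B‖ = √100 = 10
cos = 86/(√97·√100) = 86/√9700 = 0.8732

0.8732


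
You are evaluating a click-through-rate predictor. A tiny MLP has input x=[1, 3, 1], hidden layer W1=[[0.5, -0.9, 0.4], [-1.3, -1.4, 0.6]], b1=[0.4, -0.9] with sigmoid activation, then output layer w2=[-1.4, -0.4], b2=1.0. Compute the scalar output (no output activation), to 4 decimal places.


z1[0] = (0.5)·(1) + (-0.9)·(3) + (0.4)·(1) + 0.4 = -1.4
z1[1] = (-1.3)·(1) + (-1.4)·(3) + (0.6)·(1) - 0.9 = -5.8
h = sigmoid(z1) = [0.1978, 0.003]
output = (-1.4)·(0.1978) + (-0.4)·(0.003) + 1.0 = 0.7219

0.7219


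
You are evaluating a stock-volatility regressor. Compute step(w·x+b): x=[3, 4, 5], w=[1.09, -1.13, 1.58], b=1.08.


z = (3)·(1.09) + (4)·(-1.13) + (5)·(1.58) + 1.08
  = 7.73
step(z) = 1 (z≥0)

1


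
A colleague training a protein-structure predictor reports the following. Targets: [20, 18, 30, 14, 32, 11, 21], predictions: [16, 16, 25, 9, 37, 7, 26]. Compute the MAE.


Absolute errors: |20-16|=4, |18-16|=2, |30-25|=5, |14-9|=5, |32-37|=5, |11-7|=4, |21-26|=5
Sum = 30
MAE = 30/7 = 30/7

30/7


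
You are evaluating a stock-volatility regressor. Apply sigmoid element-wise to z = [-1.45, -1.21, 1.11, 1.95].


σ(-1.45) = 1/(1+e^1.45) = 0.19
σ(-1.21) = 1/(1+e^1.21) = 0.2297
σ(1.11) = 1/(1+e^-1.11) = 0.7521
σ(1.95) = 1/(1+e^-1.95) = 0.8754
result = [0.19, 0.2297, 0.7521, 0.8754]

[0.19, 0.2297, 0.7521, 0.8754]


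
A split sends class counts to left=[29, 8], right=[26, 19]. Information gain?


Parent = [55, 27], H_parent = 0.9142
H_left = 0.7532 (n=37), H_right = 0.9825 (n=45)
H_children = (37/82)·0.7532 + (45/82)·0.9825 = 0.879
IG = 0.9142 - 0.879 = 0.0352

0.0352


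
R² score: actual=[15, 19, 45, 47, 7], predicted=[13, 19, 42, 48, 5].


ȳ = 26.6
SS_res = Σ(y-ŷ)² = 18
SS_tot = Σ(y-ȳ)² = 1331.2
R² = 1 - SS_res/SS_tot = 1 - 0.0135 = 0.9865

0.9865


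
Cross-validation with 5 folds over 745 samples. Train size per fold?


Fold size = 745/5 = 149
Training per fold = 745 - 149 = 596

596


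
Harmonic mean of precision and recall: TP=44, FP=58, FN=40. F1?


Precision = 44/102 = 0.4314
Recall = 44/84 = 0.5238
F1 = 2·P·R/(P+R) = 2·TP/(2·TP+FP+FN) = 88/(88+58+40) = 88/186 = 0.4731

0.4731


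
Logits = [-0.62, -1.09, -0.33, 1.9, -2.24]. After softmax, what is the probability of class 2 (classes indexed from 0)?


Exponentials: e^-0.62=0.5379, e^-1.09=0.3362, e^-0.33=0.7189, e^1.9=6.6859, e^-2.24=0.1065
Sum = 8.3854
Softmax = [0.0642, 0.0401, 0.0857, 0.7973, 0.0127]
p[2] = 0.7189/8.3854 = 0.0857

0.0857


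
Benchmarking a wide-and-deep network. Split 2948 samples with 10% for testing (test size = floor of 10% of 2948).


Test = ⌊2948·10/100⌋ = 294
Train = 2948 - 294 = 2654

Train: 2654, Test: 294


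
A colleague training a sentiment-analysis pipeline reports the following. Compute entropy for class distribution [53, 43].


Probabilities: [53/96, 43/96] ≈ [0.5521, 0.4479]
H = -((53/96)·log₂(53/96) + (43/96)·log₂(43/96))
  = 0.9922 bits

0.9922 bits


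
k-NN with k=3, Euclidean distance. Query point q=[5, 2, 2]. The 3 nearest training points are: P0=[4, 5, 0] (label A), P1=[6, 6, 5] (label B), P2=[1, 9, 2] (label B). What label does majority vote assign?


d(q,P0) = 3.7417  (label A)
d(q,P1) = 5.099  (label B)
d(q,P2) = 8.0623  (label B)
Votes: A=1, B=2
Majority → B

B


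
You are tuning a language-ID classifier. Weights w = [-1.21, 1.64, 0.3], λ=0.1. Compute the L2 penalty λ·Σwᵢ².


‖w‖₂² = (-1.21)² + (1.64)² + (0.3)²
     = 1.4641 + 2.6896 + 0.09
     = 4.2437
λ·‖w‖₂² = 0.1·4.2437 = 0.42437

0.42437


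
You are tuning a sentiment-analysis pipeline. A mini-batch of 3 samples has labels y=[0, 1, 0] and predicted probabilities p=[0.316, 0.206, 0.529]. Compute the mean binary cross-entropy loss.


L[0] = -ln(1-0.316) = -ln(0.684) = 0.3798
L[1] = -ln(0.206) = 1.5799
L[2] = -ln(1-0.529) = -ln(0.471) = 0.7529
mean = (0.3798 + 1.5799 + 0.7529)/3 = 0.9042

0.9042


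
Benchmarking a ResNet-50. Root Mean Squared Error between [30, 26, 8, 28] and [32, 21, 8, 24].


MSE = 45/4 = 11.25
RMSE = √(45/4) = 3.3541

3.3541


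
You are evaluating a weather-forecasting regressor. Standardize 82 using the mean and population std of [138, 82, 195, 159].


μ = 143.5, σ = 40.942
z = (82 - 143.5)/40.942 = -1.5021

-1.5021


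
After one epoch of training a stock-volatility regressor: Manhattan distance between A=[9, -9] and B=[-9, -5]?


d = |9+ 9| + |-9+ 5|
  = 18 + 4
  = 22

22


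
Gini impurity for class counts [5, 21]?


Probabilities: [5/26, 21/26] ≈ [0.1923, 0.8077]
Σpᵢ² = (25 + 441)/26² = 466/676
Gini = 1 - Σpᵢ² = 1 - 466/676 = 0.3107

0.3107


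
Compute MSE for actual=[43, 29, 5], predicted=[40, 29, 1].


Squared errors: (43-40)²=9, (29-29)²=0, (5-1)²=16
Sum = 25
MSE = 25/3 = 25/3

25/3


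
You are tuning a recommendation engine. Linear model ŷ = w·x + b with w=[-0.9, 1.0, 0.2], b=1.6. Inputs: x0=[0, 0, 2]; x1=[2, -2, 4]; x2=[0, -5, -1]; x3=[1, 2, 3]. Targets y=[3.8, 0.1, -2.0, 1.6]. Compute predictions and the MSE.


ŷ0 = (-0.9)·(0) + (1.0)·(0) + (0.2)·(2) + 1.6 = 2.0
ŷ1 = (-0.9)·(2) + (1.0)·(-2) + (0.2)·(4) + 1.6 = -1.4
ŷ2 = (-0.9)·(0) + (1.0)·(-5) + (0.2)·(-1) + 1.6 = -3.6
ŷ3 = (-0.9)·(1) + (1.0)·(2) + (0.2)·(3) + 1.6 = 3.3
errors² = [3.24, 2.25, 2.56, 2.89]
MSE = 10.9400/4 = 2.735

2.735


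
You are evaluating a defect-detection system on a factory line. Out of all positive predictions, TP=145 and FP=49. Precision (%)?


Precision = TP/(TP+FP)
= 145/(145+49)
= 145/194 = 74.74%

74.74%


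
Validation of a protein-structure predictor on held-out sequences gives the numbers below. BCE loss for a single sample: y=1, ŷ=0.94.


BCE = -[y·ln(p) + (1-y)·ln(1-p)]
= -1·ln(0.94) - 0
= -ln(0.94) = 0.0619

0.0619
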